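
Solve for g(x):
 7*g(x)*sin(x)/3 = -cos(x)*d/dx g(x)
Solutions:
 g(x) = C1*cos(x)^(7/3)


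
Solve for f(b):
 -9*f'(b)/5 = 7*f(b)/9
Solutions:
 f(b) = C1*exp(-35*b/81)


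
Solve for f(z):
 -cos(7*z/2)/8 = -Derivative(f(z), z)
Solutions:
 f(z) = C1 + sin(7*z/2)/28


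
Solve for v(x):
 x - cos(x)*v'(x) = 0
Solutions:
 v(x) = C1 + Integral(x/cos(x), x)


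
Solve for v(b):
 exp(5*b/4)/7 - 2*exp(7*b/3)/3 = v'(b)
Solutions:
 v(b) = C1 + 4*exp(5*b/4)/35 - 2*exp(7*b/3)/7


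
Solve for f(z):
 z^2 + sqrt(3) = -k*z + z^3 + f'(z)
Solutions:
 f(z) = C1 + k*z^2/2 - z^4/4 + z^3/3 + sqrt(3)*z


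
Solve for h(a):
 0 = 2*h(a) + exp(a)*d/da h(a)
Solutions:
 h(a) = C1*exp(2*exp(-a))


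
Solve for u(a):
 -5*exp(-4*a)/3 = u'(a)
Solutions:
 u(a) = C1 + 5*exp(-4*a)/12


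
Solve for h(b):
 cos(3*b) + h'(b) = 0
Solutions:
 h(b) = C1 - sin(3*b)/3


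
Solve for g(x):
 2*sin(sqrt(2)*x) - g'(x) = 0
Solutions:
 g(x) = C1 - sqrt(2)*cos(sqrt(2)*x)


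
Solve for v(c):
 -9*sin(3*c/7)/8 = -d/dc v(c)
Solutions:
 v(c) = C1 - 21*cos(3*c/7)/8


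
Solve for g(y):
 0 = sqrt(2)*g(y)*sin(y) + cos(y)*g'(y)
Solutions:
 g(y) = C1*cos(y)^(sqrt(2))


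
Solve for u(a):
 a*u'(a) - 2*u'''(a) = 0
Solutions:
 u(a) = C1 + Integral(C2*airyai(2^(2/3)*a/2) + C3*airybi(2^(2/3)*a/2), a)


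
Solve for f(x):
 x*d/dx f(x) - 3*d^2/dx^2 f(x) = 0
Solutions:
 f(x) = C1 + C2*erfi(sqrt(6)*x/6)


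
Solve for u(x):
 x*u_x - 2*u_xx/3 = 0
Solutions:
 u(x) = C1 + C2*erfi(sqrt(3)*x/2)


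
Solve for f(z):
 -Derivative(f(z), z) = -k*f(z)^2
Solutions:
 f(z) = -1/(C1 + k*z)


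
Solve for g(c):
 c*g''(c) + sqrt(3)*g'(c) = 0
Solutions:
 g(c) = C1 + C2*c^(1 - sqrt(3))


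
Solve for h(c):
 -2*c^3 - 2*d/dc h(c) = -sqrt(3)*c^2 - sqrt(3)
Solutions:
 h(c) = C1 - c^4/4 + sqrt(3)*c^3/6 + sqrt(3)*c/2


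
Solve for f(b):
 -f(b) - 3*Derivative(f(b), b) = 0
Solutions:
 f(b) = C1*exp(-b/3)


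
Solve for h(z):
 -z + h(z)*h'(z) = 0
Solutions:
 h(z) = -sqrt(C1 + z^2)
 h(z) = sqrt(C1 + z^2)


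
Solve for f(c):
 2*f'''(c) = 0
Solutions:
 f(c) = C1 + C2*c + C3*c^2


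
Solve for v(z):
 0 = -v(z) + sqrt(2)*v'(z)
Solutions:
 v(z) = C1*exp(sqrt(2)*z/2)


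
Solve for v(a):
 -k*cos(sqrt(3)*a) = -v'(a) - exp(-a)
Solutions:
 v(a) = C1 + sqrt(3)*k*sin(sqrt(3)*a)/3 + exp(-a)


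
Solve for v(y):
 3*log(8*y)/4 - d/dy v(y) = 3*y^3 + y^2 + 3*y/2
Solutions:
 v(y) = C1 - 3*y^4/4 - y^3/3 - 3*y^2/4 + 3*y*log(y)/4 - 3*y/4 + 9*y*log(2)/4


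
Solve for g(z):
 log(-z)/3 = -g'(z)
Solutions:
 g(z) = C1 - z*log(-z)/3 + z/3


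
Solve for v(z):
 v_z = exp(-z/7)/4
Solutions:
 v(z) = C1 - 7*exp(-z/7)/4


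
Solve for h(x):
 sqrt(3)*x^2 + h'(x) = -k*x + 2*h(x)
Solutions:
 h(x) = C1*exp(2*x) + k*x/2 + k/4 + sqrt(3)*x^2/2 + sqrt(3)*x/2 + sqrt(3)/4


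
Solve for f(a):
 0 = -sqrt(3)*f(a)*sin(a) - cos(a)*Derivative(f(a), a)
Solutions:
 f(a) = C1*cos(a)^(sqrt(3))


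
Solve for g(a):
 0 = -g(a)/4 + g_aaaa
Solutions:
 g(a) = C1*exp(-sqrt(2)*a/2) + C2*exp(sqrt(2)*a/2) + C3*sin(sqrt(2)*a/2) + C4*cos(sqrt(2)*a/2)


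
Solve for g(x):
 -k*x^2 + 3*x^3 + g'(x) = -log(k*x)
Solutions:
 g(x) = C1 + k*x^3/3 - 3*x^4/4 - x*log(k*x) + x


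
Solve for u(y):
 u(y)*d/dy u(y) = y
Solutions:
 u(y) = -sqrt(C1 + y^2)
 u(y) = sqrt(C1 + y^2)


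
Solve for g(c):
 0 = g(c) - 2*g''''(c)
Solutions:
 g(c) = C1*exp(-2^(3/4)*c/2) + C2*exp(2^(3/4)*c/2) + C3*sin(2^(3/4)*c/2) + C4*cos(2^(3/4)*c/2)


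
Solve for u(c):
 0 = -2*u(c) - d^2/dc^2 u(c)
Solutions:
 u(c) = C1*sin(sqrt(2)*c) + C2*cos(sqrt(2)*c)


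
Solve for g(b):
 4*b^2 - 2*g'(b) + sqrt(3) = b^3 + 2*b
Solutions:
 g(b) = C1 - b^4/8 + 2*b^3/3 - b^2/2 + sqrt(3)*b/2


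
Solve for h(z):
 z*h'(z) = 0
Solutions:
 h(z) = C1


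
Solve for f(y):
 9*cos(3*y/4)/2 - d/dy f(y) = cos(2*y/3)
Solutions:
 f(y) = C1 - 3*sin(2*y/3)/2 + 6*sin(3*y/4)


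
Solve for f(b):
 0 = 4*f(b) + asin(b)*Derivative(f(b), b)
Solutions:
 f(b) = C1*exp(-4*Integral(1/asin(b), b))


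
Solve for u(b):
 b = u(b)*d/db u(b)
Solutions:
 u(b) = -sqrt(C1 + b^2)
 u(b) = sqrt(C1 + b^2)


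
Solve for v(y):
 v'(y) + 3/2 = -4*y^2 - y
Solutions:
 v(y) = C1 - 4*y^3/3 - y^2/2 - 3*y/2


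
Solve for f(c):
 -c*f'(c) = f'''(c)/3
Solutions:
 f(c) = C1 + Integral(C2*airyai(-3^(1/3)*c) + C3*airybi(-3^(1/3)*c), c)


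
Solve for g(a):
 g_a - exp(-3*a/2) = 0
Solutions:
 g(a) = C1 - 2*exp(-3*a/2)/3


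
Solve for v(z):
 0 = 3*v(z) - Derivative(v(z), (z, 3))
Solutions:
 v(z) = C3*exp(3^(1/3)*z) + (C1*sin(3^(5/6)*z/2) + C2*cos(3^(5/6)*z/2))*exp(-3^(1/3)*z/2)


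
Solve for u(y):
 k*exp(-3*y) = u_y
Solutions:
 u(y) = C1 - k*exp(-3*y)/3


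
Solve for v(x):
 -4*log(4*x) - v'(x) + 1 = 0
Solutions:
 v(x) = C1 - 4*x*log(x) - x*log(256) + 5*x


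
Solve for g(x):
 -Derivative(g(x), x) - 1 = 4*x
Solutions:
 g(x) = C1 - 2*x^2 - x


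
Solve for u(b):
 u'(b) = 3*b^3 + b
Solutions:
 u(b) = C1 + 3*b^4/4 + b^2/2


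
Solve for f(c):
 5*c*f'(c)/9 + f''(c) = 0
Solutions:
 f(c) = C1 + C2*erf(sqrt(10)*c/6)


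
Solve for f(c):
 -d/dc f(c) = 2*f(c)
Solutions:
 f(c) = C1*exp(-2*c)


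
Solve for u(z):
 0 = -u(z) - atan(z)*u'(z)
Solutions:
 u(z) = C1*exp(-Integral(1/atan(z), z))


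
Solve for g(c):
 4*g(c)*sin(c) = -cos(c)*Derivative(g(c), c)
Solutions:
 g(c) = C1*cos(c)^4


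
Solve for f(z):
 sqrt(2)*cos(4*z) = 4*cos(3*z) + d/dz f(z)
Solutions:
 f(z) = C1 - 4*sin(3*z)/3 + sqrt(2)*sin(4*z)/4


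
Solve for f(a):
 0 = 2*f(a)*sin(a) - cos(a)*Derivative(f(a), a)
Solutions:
 f(a) = C1/cos(a)^2


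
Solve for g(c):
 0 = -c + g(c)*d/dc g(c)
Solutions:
 g(c) = -sqrt(C1 + c^2)
 g(c) = sqrt(C1 + c^2)


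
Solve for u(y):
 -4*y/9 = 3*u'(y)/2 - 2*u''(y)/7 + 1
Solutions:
 u(y) = C1 + C2*exp(21*y/4) - 4*y^2/27 - 410*y/567


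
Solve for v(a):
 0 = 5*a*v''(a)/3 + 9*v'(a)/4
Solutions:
 v(a) = C1 + C2/a^(7/20)


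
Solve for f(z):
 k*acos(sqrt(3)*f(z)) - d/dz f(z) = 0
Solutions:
 Integral(1/acos(sqrt(3)*_y), (_y, f(z))) = C1 + k*z


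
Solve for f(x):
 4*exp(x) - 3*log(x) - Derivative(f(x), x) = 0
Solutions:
 f(x) = C1 - 3*x*log(x) + 3*x + 4*exp(x)


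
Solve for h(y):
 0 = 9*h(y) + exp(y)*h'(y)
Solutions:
 h(y) = C1*exp(9*exp(-y))


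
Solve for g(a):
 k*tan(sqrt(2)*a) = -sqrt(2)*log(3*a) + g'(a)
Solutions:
 g(a) = C1 + sqrt(2)*a*(log(a) - 1) + sqrt(2)*a*log(3) - sqrt(2)*k*log(cos(sqrt(2)*a))/2


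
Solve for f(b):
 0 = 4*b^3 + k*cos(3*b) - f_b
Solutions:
 f(b) = C1 + b^4 + k*sin(3*b)/3


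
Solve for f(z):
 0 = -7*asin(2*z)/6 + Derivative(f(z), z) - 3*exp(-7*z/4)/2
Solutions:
 f(z) = C1 + 7*z*asin(2*z)/6 + 7*sqrt(1 - 4*z^2)/12 - 6*exp(-7*z/4)/7


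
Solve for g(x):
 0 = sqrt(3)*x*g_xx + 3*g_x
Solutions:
 g(x) = C1 + C2*x^(1 - sqrt(3))


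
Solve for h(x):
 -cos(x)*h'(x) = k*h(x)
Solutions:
 h(x) = C1*exp(k*(log(sin(x) - 1) - log(sin(x) + 1))/2)


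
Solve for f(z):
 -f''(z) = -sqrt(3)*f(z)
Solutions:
 f(z) = C1*exp(-3^(1/4)*z) + C2*exp(3^(1/4)*z)


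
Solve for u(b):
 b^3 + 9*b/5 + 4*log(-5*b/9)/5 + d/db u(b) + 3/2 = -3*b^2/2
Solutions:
 u(b) = C1 - b^4/4 - b^3/2 - 9*b^2/10 - 4*b*log(-b)/5 + b*(-8*log(5) - 7 + 16*log(3))/10


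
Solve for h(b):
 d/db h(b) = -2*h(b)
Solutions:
 h(b) = C1*exp(-2*b)


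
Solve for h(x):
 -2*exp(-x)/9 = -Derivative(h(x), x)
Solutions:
 h(x) = C1 - 2*exp(-x)/9


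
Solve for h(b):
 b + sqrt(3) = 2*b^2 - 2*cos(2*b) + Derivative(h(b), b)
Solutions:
 h(b) = C1 - 2*b^3/3 + b^2/2 + sqrt(3)*b + sin(2*b)


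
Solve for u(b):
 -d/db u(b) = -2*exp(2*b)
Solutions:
 u(b) = C1 + exp(2*b)


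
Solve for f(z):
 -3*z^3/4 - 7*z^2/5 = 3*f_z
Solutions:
 f(z) = C1 - z^4/16 - 7*z^3/45


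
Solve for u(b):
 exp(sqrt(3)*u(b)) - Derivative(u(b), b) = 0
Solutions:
 u(b) = sqrt(3)*(2*log(-1/(C1 + b)) - log(3))/6


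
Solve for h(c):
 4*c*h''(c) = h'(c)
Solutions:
 h(c) = C1 + C2*c^(5/4)


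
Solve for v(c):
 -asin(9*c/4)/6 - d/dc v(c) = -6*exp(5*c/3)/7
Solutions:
 v(c) = C1 - c*asin(9*c/4)/6 - sqrt(16 - 81*c^2)/54 + 18*exp(5*c/3)/35


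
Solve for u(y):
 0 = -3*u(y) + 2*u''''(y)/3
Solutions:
 u(y) = C1*exp(-2^(3/4)*sqrt(3)*y/2) + C2*exp(2^(3/4)*sqrt(3)*y/2) + C3*sin(2^(3/4)*sqrt(3)*y/2) + C4*cos(2^(3/4)*sqrt(3)*y/2)


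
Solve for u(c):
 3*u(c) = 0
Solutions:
 u(c) = 0


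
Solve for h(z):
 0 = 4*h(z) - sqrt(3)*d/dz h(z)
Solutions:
 h(z) = C1*exp(4*sqrt(3)*z/3)


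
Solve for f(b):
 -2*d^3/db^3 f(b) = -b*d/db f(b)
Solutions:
 f(b) = C1 + Integral(C2*airyai(2^(2/3)*b/2) + C3*airybi(2^(2/3)*b/2), b)


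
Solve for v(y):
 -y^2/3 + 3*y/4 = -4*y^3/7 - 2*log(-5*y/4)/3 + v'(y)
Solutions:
 v(y) = C1 + y^4/7 - y^3/9 + 3*y^2/8 + 2*y*log(-y)/3 + 2*y*(-2*log(2) - 1 + log(5))/3


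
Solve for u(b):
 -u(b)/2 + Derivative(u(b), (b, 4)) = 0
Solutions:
 u(b) = C1*exp(-2^(3/4)*b/2) + C2*exp(2^(3/4)*b/2) + C3*sin(2^(3/4)*b/2) + C4*cos(2^(3/4)*b/2)


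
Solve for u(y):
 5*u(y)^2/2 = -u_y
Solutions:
 u(y) = 2/(C1 + 5*y)


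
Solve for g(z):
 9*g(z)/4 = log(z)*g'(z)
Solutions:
 g(z) = C1*exp(9*li(z)/4)


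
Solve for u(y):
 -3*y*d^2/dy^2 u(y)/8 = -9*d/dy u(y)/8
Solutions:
 u(y) = C1 + C2*y^4


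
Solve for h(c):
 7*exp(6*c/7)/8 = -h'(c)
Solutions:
 h(c) = C1 - 49*exp(6*c/7)/48


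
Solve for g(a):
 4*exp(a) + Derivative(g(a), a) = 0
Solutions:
 g(a) = C1 - 4*exp(a)


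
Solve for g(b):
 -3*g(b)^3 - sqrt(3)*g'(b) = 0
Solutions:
 g(b) = -sqrt(2)*sqrt(-1/(C1 - sqrt(3)*b))/2
 g(b) = sqrt(2)*sqrt(-1/(C1 - sqrt(3)*b))/2


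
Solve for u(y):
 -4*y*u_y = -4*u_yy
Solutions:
 u(y) = C1 + C2*erfi(sqrt(2)*y/2)


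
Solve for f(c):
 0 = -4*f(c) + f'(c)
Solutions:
 f(c) = C1*exp(4*c)


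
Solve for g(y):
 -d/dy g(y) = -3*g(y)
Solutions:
 g(y) = C1*exp(3*y)


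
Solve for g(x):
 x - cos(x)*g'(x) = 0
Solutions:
 g(x) = C1 + Integral(x/cos(x), x)


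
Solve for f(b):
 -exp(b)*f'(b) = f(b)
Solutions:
 f(b) = C1*exp(exp(-b))


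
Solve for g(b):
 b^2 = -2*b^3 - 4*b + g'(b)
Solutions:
 g(b) = C1 + b^4/2 + b^3/3 + 2*b^2


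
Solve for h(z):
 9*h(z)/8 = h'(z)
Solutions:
 h(z) = C1*exp(9*z/8)


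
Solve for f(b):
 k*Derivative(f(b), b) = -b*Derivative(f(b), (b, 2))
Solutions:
 f(b) = C1 + b^(1 - re(k))*(C2*sin(log(b)*Abs(im(k))) + C3*cos(log(b)*im(k)))


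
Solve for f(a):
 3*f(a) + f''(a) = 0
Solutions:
 f(a) = C1*sin(sqrt(3)*a) + C2*cos(sqrt(3)*a)


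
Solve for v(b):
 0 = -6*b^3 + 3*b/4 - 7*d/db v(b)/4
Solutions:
 v(b) = C1 - 6*b^4/7 + 3*b^2/14


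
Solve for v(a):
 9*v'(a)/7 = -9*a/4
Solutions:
 v(a) = C1 - 7*a^2/8


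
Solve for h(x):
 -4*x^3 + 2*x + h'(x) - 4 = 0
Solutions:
 h(x) = C1 + x^4 - x^2 + 4*x


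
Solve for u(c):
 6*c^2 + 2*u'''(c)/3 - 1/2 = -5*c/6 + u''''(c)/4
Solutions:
 u(c) = C1 + C2*c + C3*c^2 + C4*exp(8*c/3) - 3*c^5/20 - c^4/3 - 3*c^3/8


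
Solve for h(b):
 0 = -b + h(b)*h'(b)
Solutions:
 h(b) = -sqrt(C1 + b^2)
 h(b) = sqrt(C1 + b^2)


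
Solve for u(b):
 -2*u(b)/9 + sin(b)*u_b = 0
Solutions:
 u(b) = C1*(cos(b) - 1)^(1/9)/(cos(b) + 1)^(1/9)


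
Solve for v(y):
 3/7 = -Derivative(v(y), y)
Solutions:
 v(y) = C1 - 3*y/7


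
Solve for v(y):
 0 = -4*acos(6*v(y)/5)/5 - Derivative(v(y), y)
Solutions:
 Integral(1/acos(6*_y/5), (_y, v(y))) = C1 - 4*y/5


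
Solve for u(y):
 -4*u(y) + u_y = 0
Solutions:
 u(y) = C1*exp(4*y)


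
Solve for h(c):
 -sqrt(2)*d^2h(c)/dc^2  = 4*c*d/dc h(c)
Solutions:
 h(c) = C1 + C2*erf(2^(1/4)*c)


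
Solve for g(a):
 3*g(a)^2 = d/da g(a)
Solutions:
 g(a) = -1/(C1 + 3*a)


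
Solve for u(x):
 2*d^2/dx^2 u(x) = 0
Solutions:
 u(x) = C1 + C2*x


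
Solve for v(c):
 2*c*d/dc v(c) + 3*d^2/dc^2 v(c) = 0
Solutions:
 v(c) = C1 + C2*erf(sqrt(3)*c/3)


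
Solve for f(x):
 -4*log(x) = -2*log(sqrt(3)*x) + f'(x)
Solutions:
 f(x) = C1 - 2*x*log(x) + x*log(3) + 2*x


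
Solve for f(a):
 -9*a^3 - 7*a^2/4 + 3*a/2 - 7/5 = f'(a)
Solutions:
 f(a) = C1 - 9*a^4/4 - 7*a^3/12 + 3*a^2/4 - 7*a/5


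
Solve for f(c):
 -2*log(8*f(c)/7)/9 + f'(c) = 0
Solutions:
 -9*Integral(1/(log(_y) - log(7) + 3*log(2)), (_y, f(c)))/2 = C1 - c


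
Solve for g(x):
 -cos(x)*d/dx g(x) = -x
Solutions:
 g(x) = C1 + Integral(x/cos(x), x)


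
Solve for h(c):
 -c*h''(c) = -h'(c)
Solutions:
 h(c) = C1 + C2*c^2


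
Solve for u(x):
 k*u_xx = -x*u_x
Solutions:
 u(x) = C1 + C2*sqrt(k)*erf(sqrt(2)*x*sqrt(1/k)/2)


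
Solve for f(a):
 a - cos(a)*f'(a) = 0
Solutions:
 f(a) = C1 + Integral(a/cos(a), a)


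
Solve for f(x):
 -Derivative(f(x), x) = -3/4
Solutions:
 f(x) = C1 + 3*x/4


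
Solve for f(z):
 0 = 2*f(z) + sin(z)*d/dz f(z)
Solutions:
 f(z) = C1*(cos(z) + 1)/(cos(z) - 1)


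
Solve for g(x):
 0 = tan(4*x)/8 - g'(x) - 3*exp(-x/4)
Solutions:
 g(x) = C1 + log(tan(4*x)^2 + 1)/64 + 12*exp(-x/4)


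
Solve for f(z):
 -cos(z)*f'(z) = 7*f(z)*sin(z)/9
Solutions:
 f(z) = C1*cos(z)^(7/9)


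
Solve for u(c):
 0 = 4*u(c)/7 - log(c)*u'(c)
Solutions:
 u(c) = C1*exp(4*li(c)/7)


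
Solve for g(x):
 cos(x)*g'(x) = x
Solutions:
 g(x) = C1 + Integral(x/cos(x), x)


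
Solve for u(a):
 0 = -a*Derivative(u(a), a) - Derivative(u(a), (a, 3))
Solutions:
 u(a) = C1 + Integral(C2*airyai(-a) + C3*airybi(-a), a)


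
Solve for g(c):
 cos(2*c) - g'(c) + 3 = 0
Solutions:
 g(c) = C1 + 3*c + sin(2*c)/2


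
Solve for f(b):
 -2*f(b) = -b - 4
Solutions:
 f(b) = b/2 + 2


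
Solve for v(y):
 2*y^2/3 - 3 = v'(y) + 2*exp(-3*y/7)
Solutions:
 v(y) = C1 + 2*y^3/9 - 3*y + 14*exp(-3*y/7)/3


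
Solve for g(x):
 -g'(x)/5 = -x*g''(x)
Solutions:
 g(x) = C1 + C2*x^(6/5)


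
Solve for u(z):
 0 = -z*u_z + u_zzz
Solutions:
 u(z) = C1 + Integral(C2*airyai(z) + C3*airybi(z), z)


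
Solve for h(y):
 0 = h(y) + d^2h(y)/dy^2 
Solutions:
 h(y) = C1*sin(y) + C2*cos(y)


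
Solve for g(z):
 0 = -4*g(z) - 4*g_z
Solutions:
 g(z) = C1*exp(-z)


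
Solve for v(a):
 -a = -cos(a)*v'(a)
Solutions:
 v(a) = C1 + Integral(a/cos(a), a)


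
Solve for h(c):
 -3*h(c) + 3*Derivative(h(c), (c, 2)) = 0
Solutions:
 h(c) = C1*exp(-c) + C2*exp(c)


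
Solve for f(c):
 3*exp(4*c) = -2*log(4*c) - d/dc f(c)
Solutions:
 f(c) = C1 - 2*c*log(c) + 2*c*(1 - 2*log(2)) - 3*exp(4*c)/4


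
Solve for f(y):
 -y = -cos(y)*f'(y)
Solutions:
 f(y) = C1 + Integral(y/cos(y), y)


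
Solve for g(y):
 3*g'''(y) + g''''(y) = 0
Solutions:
 g(y) = C1 + C2*y + C3*y^2 + C4*exp(-3*y)


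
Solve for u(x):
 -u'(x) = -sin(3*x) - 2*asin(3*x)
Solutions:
 u(x) = C1 + 2*x*asin(3*x) + 2*sqrt(1 - 9*x^2)/3 - cos(3*x)/3


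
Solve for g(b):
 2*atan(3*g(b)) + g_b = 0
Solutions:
 Integral(1/atan(3*_y), (_y, g(b))) = C1 - 2*b


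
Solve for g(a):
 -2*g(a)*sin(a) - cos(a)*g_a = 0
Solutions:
 g(a) = C1*cos(a)^2


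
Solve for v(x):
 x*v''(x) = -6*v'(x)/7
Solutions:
 v(x) = C1 + C2*x^(1/7)


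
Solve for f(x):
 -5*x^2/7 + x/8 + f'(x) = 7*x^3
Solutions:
 f(x) = C1 + 7*x^4/4 + 5*x^3/21 - x^2/16


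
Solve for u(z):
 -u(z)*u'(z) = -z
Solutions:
 u(z) = -sqrt(C1 + z^2)
 u(z) = sqrt(C1 + z^2)


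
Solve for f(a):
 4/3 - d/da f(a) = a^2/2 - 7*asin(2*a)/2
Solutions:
 f(a) = C1 - a^3/6 + 7*a*asin(2*a)/2 + 4*a/3 + 7*sqrt(1 - 4*a^2)/4


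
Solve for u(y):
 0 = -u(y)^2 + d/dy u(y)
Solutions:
 u(y) = -1/(C1 + y)


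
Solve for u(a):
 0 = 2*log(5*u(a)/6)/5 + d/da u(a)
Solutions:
 5*Integral(1/(log(_y) - log(6) + log(5)), (_y, u(a)))/2 = C1 - a


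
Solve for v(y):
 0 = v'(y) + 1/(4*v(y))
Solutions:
 v(y) = -sqrt(C1 - 2*y)/2
 v(y) = sqrt(C1 - 2*y)/2


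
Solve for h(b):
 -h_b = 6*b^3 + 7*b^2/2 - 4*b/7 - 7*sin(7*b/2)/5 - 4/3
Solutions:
 h(b) = C1 - 3*b^4/2 - 7*b^3/6 + 2*b^2/7 + 4*b/3 - 2*cos(7*b/2)/5


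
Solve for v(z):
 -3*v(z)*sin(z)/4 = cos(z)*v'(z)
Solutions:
 v(z) = C1*cos(z)^(3/4)


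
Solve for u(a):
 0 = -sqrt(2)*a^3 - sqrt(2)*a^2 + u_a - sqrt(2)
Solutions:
 u(a) = C1 + sqrt(2)*a^4/4 + sqrt(2)*a^3/3 + sqrt(2)*a


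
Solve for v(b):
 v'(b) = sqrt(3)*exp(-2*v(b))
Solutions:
 v(b) = log(-sqrt(C1 + 2*sqrt(3)*b))
 v(b) = log(C1 + 2*sqrt(3)*b)/2


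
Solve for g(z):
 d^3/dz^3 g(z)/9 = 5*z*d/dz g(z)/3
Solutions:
 g(z) = C1 + Integral(C2*airyai(15^(1/3)*z) + C3*airybi(15^(1/3)*z), z)


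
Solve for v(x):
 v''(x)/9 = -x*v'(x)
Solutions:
 v(x) = C1 + C2*erf(3*sqrt(2)*x/2)


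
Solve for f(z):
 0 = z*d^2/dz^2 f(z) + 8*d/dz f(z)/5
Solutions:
 f(z) = C1 + C2/z^(3/5)


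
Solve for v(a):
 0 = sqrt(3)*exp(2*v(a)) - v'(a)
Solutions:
 v(a) = log(-sqrt(-1/(C1 + sqrt(3)*a))) - log(2)/2
 v(a) = log(-1/(C1 + sqrt(3)*a))/2 - log(2)/2


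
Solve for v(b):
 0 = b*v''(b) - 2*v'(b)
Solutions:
 v(b) = C1 + C2*b^3


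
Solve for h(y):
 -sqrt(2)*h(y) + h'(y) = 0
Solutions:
 h(y) = C1*exp(sqrt(2)*y)


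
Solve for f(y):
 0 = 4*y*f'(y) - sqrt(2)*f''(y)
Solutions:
 f(y) = C1 + C2*erfi(2^(1/4)*y)


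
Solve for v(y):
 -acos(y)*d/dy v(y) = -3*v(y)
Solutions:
 v(y) = C1*exp(3*Integral(1/acos(y), y))


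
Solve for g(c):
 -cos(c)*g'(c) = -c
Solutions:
 g(c) = C1 + Integral(c/cos(c), c)


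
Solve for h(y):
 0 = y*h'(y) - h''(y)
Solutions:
 h(y) = C1 + C2*erfi(sqrt(2)*y/2)


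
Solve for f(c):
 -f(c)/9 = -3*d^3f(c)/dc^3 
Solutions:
 f(c) = C3*exp(c/3) + (C1*sin(sqrt(3)*c/6) + C2*cos(sqrt(3)*c/6))*exp(-c/6)


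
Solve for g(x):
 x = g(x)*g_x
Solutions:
 g(x) = -sqrt(C1 + x^2)
 g(x) = sqrt(C1 + x^2)


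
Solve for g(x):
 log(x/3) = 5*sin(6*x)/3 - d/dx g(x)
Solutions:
 g(x) = C1 - x*log(x) + x + x*log(3) - 5*cos(6*x)/18


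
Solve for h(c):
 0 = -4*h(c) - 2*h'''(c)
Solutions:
 h(c) = C3*exp(-2^(1/3)*c) + (C1*sin(2^(1/3)*sqrt(3)*c/2) + C2*cos(2^(1/3)*sqrt(3)*c/2))*exp(2^(1/3)*c/2)


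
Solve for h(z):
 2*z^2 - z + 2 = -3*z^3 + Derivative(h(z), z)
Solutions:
 h(z) = C1 + 3*z^4/4 + 2*z^3/3 - z^2/2 + 2*z


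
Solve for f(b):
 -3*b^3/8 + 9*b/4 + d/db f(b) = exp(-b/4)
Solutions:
 f(b) = C1 + 3*b^4/32 - 9*b^2/8 - 4*exp(-b/4)


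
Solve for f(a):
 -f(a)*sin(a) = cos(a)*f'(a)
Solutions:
 f(a) = C1*cos(a)


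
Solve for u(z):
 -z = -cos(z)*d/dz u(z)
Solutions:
 u(z) = C1 + Integral(z/cos(z), z)


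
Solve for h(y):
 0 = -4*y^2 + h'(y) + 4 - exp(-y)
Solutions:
 h(y) = C1 + 4*y^3/3 - 4*y - exp(-y)


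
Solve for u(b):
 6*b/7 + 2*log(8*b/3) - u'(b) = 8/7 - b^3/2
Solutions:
 u(b) = C1 + b^4/8 + 3*b^2/7 + 2*b*log(b) - 22*b/7 - 2*b*log(3) + 6*b*log(2)


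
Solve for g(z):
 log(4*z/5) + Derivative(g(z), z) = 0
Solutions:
 g(z) = C1 - z*log(z) + z*log(5/4) + z


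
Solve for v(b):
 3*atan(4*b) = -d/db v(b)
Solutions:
 v(b) = C1 - 3*b*atan(4*b) + 3*log(16*b^2 + 1)/8


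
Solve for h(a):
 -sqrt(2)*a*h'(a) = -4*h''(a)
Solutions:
 h(a) = C1 + C2*erfi(2^(3/4)*a/4)


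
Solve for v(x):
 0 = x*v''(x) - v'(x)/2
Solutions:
 v(x) = C1 + C2*x^(3/2)


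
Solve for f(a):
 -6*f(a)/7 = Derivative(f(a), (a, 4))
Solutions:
 f(a) = (C1*sin(14^(3/4)*3^(1/4)*a/14) + C2*cos(14^(3/4)*3^(1/4)*a/14))*exp(-14^(3/4)*3^(1/4)*a/14) + (C3*sin(14^(3/4)*3^(1/4)*a/14) + C4*cos(14^(3/4)*3^(1/4)*a/14))*exp(14^(3/4)*3^(1/4)*a/14)


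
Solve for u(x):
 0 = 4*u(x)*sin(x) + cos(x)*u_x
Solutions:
 u(x) = C1*cos(x)^4


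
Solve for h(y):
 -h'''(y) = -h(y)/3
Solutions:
 h(y) = C3*exp(3^(2/3)*y/3) + (C1*sin(3^(1/6)*y/2) + C2*cos(3^(1/6)*y/2))*exp(-3^(2/3)*y/6)


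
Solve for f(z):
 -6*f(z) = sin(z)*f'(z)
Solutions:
 f(z) = C1*(cos(z)^3 + 3*cos(z)^2 + 3*cos(z) + 1)/(cos(z)^3 - 3*cos(z)^2 + 3*cos(z) - 1)


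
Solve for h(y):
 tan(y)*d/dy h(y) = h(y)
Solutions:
 h(y) = C1*sin(y)


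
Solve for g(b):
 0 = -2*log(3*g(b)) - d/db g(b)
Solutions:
 Integral(1/(log(_y) + log(3)), (_y, g(b)))/2 = C1 - b


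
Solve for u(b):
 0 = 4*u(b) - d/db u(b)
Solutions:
 u(b) = C1*exp(4*b)


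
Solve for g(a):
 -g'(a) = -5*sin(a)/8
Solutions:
 g(a) = C1 - 5*cos(a)/8


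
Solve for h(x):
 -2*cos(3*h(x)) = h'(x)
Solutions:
 h(x) = -asin((C1 + exp(12*x))/(C1 - exp(12*x)))/3 + pi/3
 h(x) = asin((C1 + exp(12*x))/(C1 - exp(12*x)))/3


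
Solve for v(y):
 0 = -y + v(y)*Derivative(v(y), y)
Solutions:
 v(y) = -sqrt(C1 + y^2)
 v(y) = sqrt(C1 + y^2)


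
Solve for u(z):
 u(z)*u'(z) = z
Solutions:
 u(z) = -sqrt(C1 + z^2)
 u(z) = sqrt(C1 + z^2)


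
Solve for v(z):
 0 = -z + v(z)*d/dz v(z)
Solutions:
 v(z) = -sqrt(C1 + z^2)
 v(z) = sqrt(C1 + z^2)


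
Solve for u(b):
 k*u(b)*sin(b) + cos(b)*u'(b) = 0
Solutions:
 u(b) = C1*exp(k*log(cos(b)))


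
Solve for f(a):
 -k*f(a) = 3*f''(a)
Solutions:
 f(a) = C1*exp(-sqrt(3)*a*sqrt(-k)/3) + C2*exp(sqrt(3)*a*sqrt(-k)/3)


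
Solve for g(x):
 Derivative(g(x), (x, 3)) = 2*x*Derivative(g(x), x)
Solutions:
 g(x) = C1 + Integral(C2*airyai(2^(1/3)*x) + C3*airybi(2^(1/3)*x), x)


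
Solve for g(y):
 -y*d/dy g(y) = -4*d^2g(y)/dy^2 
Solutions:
 g(y) = C1 + C2*erfi(sqrt(2)*y/4)


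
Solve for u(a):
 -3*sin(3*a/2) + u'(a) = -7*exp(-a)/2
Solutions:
 u(a) = C1 - 2*cos(3*a/2) + 7*exp(-a)/2


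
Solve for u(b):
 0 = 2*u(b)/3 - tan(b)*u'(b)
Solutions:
 u(b) = C1*sin(b)^(2/3)


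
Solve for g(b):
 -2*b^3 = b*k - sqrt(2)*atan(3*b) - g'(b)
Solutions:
 g(b) = C1 + b^4/2 + b^2*k/2 - sqrt(2)*(b*atan(3*b) - log(9*b^2 + 1)/6)


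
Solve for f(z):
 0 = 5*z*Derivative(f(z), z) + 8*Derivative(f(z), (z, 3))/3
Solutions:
 f(z) = C1 + Integral(C2*airyai(-15^(1/3)*z/2) + C3*airybi(-15^(1/3)*z/2), z)


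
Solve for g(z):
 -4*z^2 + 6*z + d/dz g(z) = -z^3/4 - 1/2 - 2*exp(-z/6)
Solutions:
 g(z) = C1 - z^4/16 + 4*z^3/3 - 3*z^2 - z/2 + 12*exp(-z/6)


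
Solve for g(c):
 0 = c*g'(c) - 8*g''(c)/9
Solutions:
 g(c) = C1 + C2*erfi(3*c/4)


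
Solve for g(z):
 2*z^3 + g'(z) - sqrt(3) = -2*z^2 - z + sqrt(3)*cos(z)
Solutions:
 g(z) = C1 - z^4/2 - 2*z^3/3 - z^2/2 + sqrt(3)*z + sqrt(3)*sin(z)


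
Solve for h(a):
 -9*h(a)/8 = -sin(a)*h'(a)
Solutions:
 h(a) = C1*(cos(a) - 1)^(9/16)/(cos(a) + 1)^(9/16)


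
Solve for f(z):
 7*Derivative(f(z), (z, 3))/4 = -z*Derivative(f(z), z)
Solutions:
 f(z) = C1 + Integral(C2*airyai(-14^(2/3)*z/7) + C3*airybi(-14^(2/3)*z/7), z)


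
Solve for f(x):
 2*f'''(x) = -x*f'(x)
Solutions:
 f(x) = C1 + Integral(C2*airyai(-2^(2/3)*x/2) + C3*airybi(-2^(2/3)*x/2), x)


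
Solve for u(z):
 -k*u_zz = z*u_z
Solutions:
 u(z) = C1 + C2*sqrt(k)*erf(sqrt(2)*z*sqrt(1/k)/2)


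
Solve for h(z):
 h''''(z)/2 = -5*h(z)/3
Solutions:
 h(z) = (C1*sin(5^(1/4)*6^(3/4)*z/6) + C2*cos(5^(1/4)*6^(3/4)*z/6))*exp(-5^(1/4)*6^(3/4)*z/6) + (C3*sin(5^(1/4)*6^(3/4)*z/6) + C4*cos(5^(1/4)*6^(3/4)*z/6))*exp(5^(1/4)*6^(3/4)*z/6)


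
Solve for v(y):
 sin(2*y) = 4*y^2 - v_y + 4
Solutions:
 v(y) = C1 + 4*y^3/3 + 4*y + cos(2*y)/2


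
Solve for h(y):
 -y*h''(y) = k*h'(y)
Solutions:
 h(y) = C1 + y^(1 - re(k))*(C2*sin(log(y)*Abs(im(k))) + C3*cos(log(y)*im(k)))


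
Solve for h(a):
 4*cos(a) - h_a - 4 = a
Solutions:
 h(a) = C1 - a^2/2 - 4*a + 4*sin(a)


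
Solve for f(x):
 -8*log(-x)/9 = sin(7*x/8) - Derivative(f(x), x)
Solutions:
 f(x) = C1 + 8*x*log(-x)/9 - 8*x/9 - 8*cos(7*x/8)/7


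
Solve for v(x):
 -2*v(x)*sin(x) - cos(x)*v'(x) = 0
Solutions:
 v(x) = C1*cos(x)^2


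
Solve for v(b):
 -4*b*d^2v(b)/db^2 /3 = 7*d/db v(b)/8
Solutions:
 v(b) = C1 + C2*b^(11/32)


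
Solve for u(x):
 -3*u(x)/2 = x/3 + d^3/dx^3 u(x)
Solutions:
 u(x) = C3*exp(-2^(2/3)*3^(1/3)*x/2) - 2*x/9 + (C1*sin(2^(2/3)*3^(5/6)*x/4) + C2*cos(2^(2/3)*3^(5/6)*x/4))*exp(2^(2/3)*3^(1/3)*x/4)


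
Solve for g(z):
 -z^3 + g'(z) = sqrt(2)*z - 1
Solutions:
 g(z) = C1 + z^4/4 + sqrt(2)*z^2/2 - z


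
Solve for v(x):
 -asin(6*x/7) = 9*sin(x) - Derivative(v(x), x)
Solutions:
 v(x) = C1 + x*asin(6*x/7) + sqrt(49 - 36*x^2)/6 - 9*cos(x)


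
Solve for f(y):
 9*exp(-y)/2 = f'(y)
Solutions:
 f(y) = C1 - 9*exp(-y)/2


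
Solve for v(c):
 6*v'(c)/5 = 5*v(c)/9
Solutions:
 v(c) = C1*exp(25*c/54)


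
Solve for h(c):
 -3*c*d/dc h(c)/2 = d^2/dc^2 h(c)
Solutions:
 h(c) = C1 + C2*erf(sqrt(3)*c/2)


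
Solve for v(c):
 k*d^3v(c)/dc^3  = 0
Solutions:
 v(c) = C1 + C2*c + C3*c^2


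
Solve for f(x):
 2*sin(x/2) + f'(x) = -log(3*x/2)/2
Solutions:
 f(x) = C1 - x*log(x)/2 - x*log(3) + x/2 + x*log(6)/2 + 4*cos(x/2)


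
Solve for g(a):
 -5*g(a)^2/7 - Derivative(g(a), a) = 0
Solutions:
 g(a) = 7/(C1 + 5*a)


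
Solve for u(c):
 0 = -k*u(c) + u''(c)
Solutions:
 u(c) = C1*exp(-c*sqrt(k)) + C2*exp(c*sqrt(k))


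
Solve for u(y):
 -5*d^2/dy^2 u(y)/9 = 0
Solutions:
 u(y) = C1 + C2*y


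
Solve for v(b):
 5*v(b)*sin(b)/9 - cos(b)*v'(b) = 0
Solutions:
 v(b) = C1/cos(b)^(5/9)


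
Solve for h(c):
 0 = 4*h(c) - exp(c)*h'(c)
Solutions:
 h(c) = C1*exp(-4*exp(-c))


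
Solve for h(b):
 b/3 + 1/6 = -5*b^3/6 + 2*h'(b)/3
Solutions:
 h(b) = C1 + 5*b^4/16 + b^2/4 + b/4


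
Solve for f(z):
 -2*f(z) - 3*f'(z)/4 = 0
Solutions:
 f(z) = C1*exp(-8*z/3)


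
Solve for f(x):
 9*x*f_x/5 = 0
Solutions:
 f(x) = C1


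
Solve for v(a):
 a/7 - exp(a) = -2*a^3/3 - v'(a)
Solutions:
 v(a) = C1 - a^4/6 - a^2/14 + exp(a)


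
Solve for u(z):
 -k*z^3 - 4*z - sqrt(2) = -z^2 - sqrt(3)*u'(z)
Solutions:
 u(z) = C1 + sqrt(3)*k*z^4/12 - sqrt(3)*z^3/9 + 2*sqrt(3)*z^2/3 + sqrt(6)*z/3


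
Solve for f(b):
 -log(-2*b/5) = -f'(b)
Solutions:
 f(b) = C1 + b*log(-b) + b*(-log(5) - 1 + log(2))


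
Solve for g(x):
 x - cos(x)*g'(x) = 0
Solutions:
 g(x) = C1 + Integral(x/cos(x), x)


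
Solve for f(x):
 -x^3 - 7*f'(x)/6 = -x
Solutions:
 f(x) = C1 - 3*x^4/14 + 3*x^2/7


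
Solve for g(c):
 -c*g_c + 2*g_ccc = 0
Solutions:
 g(c) = C1 + Integral(C2*airyai(2^(2/3)*c/2) + C3*airybi(2^(2/3)*c/2), c)


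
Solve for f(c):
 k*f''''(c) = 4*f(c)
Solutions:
 f(c) = C1*exp(-sqrt(2)*c*(1/k)^(1/4)) + C2*exp(sqrt(2)*c*(1/k)^(1/4)) + C3*exp(-sqrt(2)*I*c*(1/k)^(1/4)) + C4*exp(sqrt(2)*I*c*(1/k)^(1/4))


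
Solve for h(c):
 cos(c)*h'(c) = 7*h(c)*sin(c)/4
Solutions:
 h(c) = C1/cos(c)^(7/4)


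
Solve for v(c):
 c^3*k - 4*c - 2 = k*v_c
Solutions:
 v(c) = C1 + c^4/4 - 2*c^2/k - 2*c/k


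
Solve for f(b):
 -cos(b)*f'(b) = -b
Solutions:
 f(b) = C1 + Integral(b/cos(b), b)


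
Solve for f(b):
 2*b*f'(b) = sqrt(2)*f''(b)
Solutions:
 f(b) = C1 + C2*erfi(2^(3/4)*b/2)


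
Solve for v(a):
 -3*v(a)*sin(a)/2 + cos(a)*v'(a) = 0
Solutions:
 v(a) = C1/cos(a)^(3/2)


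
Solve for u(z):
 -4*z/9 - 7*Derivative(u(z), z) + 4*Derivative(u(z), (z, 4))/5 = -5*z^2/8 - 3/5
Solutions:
 u(z) = C1 + C4*exp(70^(1/3)*z/2) + 5*z^3/168 - 2*z^2/63 + 3*z/35 + (C2*sin(sqrt(3)*70^(1/3)*z/4) + C3*cos(sqrt(3)*70^(1/3)*z/4))*exp(-70^(1/3)*z/4)


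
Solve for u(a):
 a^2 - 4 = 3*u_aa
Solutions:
 u(a) = C1 + C2*a + a^4/36 - 2*a^2/3


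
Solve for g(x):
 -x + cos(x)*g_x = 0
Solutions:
 g(x) = C1 + Integral(x/cos(x), x)


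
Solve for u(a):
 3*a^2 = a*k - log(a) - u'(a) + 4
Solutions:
 u(a) = C1 - a^3 + a^2*k/2 - a*log(a) + 5*a


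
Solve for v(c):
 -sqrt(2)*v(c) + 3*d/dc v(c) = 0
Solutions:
 v(c) = C1*exp(sqrt(2)*c/3)


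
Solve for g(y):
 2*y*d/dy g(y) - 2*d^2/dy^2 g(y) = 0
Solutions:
 g(y) = C1 + C2*erfi(sqrt(2)*y/2)


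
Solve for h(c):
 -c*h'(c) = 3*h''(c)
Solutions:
 h(c) = C1 + C2*erf(sqrt(6)*c/6)


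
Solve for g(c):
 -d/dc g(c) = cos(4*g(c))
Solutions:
 g(c) = -asin((C1 + exp(8*c))/(C1 - exp(8*c)))/4 + pi/4
 g(c) = asin((C1 + exp(8*c))/(C1 - exp(8*c)))/4


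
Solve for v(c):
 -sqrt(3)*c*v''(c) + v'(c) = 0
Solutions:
 v(c) = C1 + C2*c^(sqrt(3)/3 + 1)


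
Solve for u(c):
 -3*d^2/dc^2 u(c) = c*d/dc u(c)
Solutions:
 u(c) = C1 + C2*erf(sqrt(6)*c/6)


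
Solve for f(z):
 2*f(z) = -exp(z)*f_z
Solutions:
 f(z) = C1*exp(2*exp(-z))


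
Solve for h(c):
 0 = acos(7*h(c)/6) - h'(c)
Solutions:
 Integral(1/acos(7*_y/6), (_y, h(c))) = C1 + c


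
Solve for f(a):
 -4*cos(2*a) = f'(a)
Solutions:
 f(a) = C1 - 2*sin(2*a)


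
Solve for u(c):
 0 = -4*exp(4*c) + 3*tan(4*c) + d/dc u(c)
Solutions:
 u(c) = C1 + exp(4*c) + 3*log(cos(4*c))/4


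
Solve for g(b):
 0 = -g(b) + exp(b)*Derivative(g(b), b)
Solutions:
 g(b) = C1*exp(-exp(-b))


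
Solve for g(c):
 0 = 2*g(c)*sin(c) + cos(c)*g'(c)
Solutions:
 g(c) = C1*cos(c)^2


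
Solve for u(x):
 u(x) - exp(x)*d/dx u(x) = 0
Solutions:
 u(x) = C1*exp(-exp(-x))


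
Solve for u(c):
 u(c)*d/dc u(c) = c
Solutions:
 u(c) = -sqrt(C1 + c^2)
 u(c) = sqrt(C1 + c^2)


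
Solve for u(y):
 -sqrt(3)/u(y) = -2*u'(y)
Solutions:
 u(y) = -sqrt(C1 + sqrt(3)*y)
 u(y) = sqrt(C1 + sqrt(3)*y)


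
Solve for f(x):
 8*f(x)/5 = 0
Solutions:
 f(x) = 0


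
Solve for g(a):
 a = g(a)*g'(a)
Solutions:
 g(a) = -sqrt(C1 + a^2)
 g(a) = sqrt(C1 + a^2)


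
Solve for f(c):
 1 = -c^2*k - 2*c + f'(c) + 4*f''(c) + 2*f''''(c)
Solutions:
 f(c) = C1 + C2*exp(-6^(1/3)*c*(-(9 + sqrt(465))^(1/3) + 4*6^(1/3)/(9 + sqrt(465))^(1/3))/12)*sin(2^(1/3)*3^(1/6)*c*(2^(1/3)/(9 + sqrt(465))^(1/3) + 3^(2/3)*(9 + sqrt(465))^(1/3)/12)) + C3*exp(-6^(1/3)*c*(-(9 + sqrt(465))^(1/3) + 4*6^(1/3)/(9 + sqrt(465))^(1/3))/12)*cos(2^(1/3)*3^(1/6)*c*(2^(1/3)/(9 + sqrt(465))^(1/3) + 3^(2/3)*(9 + sqrt(465))^(1/3)/12)) + C4*exp(6^(1/3)*c*(-(9 + sqrt(465))^(1/3) + 4*6^(1/3)/(9 + sqrt(465))^(1/3))/6) + c^3*k/3 - 4*c^2*k + c^2 + 32*c*k - 7*c


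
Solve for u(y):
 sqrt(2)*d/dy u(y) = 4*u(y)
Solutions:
 u(y) = C1*exp(2*sqrt(2)*y)


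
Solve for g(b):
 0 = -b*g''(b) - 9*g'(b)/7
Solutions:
 g(b) = C1 + C2/b^(2/7)


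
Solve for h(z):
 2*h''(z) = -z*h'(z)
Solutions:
 h(z) = C1 + C2*erf(z/2)


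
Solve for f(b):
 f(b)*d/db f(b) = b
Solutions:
 f(b) = -sqrt(C1 + b^2)
 f(b) = sqrt(C1 + b^2)


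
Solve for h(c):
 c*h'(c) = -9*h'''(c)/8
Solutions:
 h(c) = C1 + Integral(C2*airyai(-2*3^(1/3)*c/3) + C3*airybi(-2*3^(1/3)*c/3), c)


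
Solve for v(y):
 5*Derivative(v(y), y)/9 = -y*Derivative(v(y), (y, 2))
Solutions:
 v(y) = C1 + C2*y^(4/9)


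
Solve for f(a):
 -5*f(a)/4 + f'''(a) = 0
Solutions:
 f(a) = C3*exp(10^(1/3)*a/2) + (C1*sin(10^(1/3)*sqrt(3)*a/4) + C2*cos(10^(1/3)*sqrt(3)*a/4))*exp(-10^(1/3)*a/4)


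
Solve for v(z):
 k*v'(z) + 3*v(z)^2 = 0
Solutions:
 v(z) = k/(C1*k + 3*z)


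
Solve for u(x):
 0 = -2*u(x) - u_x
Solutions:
 u(x) = C1*exp(-2*x)


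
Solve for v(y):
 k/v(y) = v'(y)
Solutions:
 v(y) = -sqrt(C1 + 2*k*y)
 v(y) = sqrt(C1 + 2*k*y)


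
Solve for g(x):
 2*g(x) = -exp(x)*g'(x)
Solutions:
 g(x) = C1*exp(2*exp(-x))


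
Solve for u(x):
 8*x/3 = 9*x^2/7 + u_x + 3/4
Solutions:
 u(x) = C1 - 3*x^3/7 + 4*x^2/3 - 3*x/4


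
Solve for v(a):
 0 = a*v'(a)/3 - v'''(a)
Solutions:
 v(a) = C1 + Integral(C2*airyai(3^(2/3)*a/3) + C3*airybi(3^(2/3)*a/3), a)


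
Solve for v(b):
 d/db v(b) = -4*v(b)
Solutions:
 v(b) = C1*exp(-4*b)


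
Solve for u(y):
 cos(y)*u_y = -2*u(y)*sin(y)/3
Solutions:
 u(y) = C1*cos(y)^(2/3)


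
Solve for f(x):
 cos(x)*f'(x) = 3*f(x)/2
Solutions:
 f(x) = C1*(sin(x) + 1)^(3/4)/(sin(x) - 1)^(3/4)


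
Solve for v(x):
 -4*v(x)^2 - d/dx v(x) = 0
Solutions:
 v(x) = 1/(C1 + 4*x)


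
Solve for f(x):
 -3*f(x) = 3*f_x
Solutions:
 f(x) = C1*exp(-x)


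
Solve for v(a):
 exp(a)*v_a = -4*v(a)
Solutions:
 v(a) = C1*exp(4*exp(-a))


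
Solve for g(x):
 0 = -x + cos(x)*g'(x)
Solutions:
 g(x) = C1 + Integral(x/cos(x), x)


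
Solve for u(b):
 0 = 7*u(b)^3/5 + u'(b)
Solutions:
 u(b) = -sqrt(10)*sqrt(-1/(C1 - 7*b))/2
 u(b) = sqrt(10)*sqrt(-1/(C1 - 7*b))/2


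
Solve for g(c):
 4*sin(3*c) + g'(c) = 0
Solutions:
 g(c) = C1 + 4*cos(3*c)/3


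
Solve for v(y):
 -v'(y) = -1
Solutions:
 v(y) = C1 + y


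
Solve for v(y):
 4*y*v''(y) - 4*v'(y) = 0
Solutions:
 v(y) = C1 + C2*y^2


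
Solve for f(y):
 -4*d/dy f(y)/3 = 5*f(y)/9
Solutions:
 f(y) = C1*exp(-5*y/12)


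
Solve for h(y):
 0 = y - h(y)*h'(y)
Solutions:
 h(y) = -sqrt(C1 + y^2)
 h(y) = sqrt(C1 + y^2)


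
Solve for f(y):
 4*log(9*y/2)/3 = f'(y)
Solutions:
 f(y) = C1 + 4*y*log(y)/3 - 4*y/3 - 4*y*log(2)/3 + 8*y*log(3)/3


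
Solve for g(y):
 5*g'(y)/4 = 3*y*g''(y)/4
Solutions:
 g(y) = C1 + C2*y^(8/3)


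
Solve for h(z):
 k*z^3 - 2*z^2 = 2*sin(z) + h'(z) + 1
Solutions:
 h(z) = C1 + k*z^4/4 - 2*z^3/3 - z + 2*cos(z)


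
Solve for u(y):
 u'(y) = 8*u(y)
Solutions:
 u(y) = C1*exp(8*y)


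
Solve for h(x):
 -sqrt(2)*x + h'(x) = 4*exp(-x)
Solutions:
 h(x) = C1 + sqrt(2)*x^2/2 - 4*exp(-x)


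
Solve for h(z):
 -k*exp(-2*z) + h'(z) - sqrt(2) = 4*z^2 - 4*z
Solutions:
 h(z) = C1 - k*exp(-2*z)/2 + 4*z^3/3 - 2*z^2 + sqrt(2)*z


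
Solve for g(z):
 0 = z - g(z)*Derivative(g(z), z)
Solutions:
 g(z) = -sqrt(C1 + z^2)
 g(z) = sqrt(C1 + z^2)


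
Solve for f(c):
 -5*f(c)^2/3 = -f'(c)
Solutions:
 f(c) = -3/(C1 + 5*c)


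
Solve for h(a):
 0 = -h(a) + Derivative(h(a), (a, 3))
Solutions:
 h(a) = C3*exp(a) + (C1*sin(sqrt(3)*a/2) + C2*cos(sqrt(3)*a/2))*exp(-a/2)


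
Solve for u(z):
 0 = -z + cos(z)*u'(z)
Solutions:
 u(z) = C1 + Integral(z/cos(z), z)


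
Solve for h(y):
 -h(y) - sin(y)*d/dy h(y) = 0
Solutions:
 h(y) = C1*sqrt(cos(y) + 1)/sqrt(cos(y) - 1)


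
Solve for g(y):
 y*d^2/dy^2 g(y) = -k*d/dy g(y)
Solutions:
 g(y) = C1 + y^(1 - re(k))*(C2*sin(log(y)*Abs(im(k))) + C3*cos(log(y)*im(k)))


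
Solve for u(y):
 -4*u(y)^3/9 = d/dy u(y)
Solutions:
 u(y) = -3*sqrt(2)*sqrt(-1/(C1 - 4*y))/2
 u(y) = 3*sqrt(2)*sqrt(-1/(C1 - 4*y))/2


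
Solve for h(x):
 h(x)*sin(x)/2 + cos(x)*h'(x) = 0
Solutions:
 h(x) = C1*sqrt(cos(x))


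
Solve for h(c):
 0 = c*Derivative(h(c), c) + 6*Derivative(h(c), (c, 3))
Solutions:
 h(c) = C1 + Integral(C2*airyai(-6^(2/3)*c/6) + C3*airybi(-6^(2/3)*c/6), c)


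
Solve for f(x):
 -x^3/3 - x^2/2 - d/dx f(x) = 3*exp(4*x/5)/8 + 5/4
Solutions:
 f(x) = C1 - x^4/12 - x^3/6 - 5*x/4 - 15*exp(4*x/5)/32


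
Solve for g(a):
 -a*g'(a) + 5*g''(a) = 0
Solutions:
 g(a) = C1 + C2*erfi(sqrt(10)*a/10)


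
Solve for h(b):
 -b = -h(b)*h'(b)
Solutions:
 h(b) = -sqrt(C1 + b^2)
 h(b) = sqrt(C1 + b^2)


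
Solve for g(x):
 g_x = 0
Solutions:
 g(x) = C1


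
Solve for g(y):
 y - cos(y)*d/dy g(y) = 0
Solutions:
 g(y) = C1 + Integral(y/cos(y), y)


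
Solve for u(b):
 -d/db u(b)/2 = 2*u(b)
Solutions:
 u(b) = C1*exp(-4*b)


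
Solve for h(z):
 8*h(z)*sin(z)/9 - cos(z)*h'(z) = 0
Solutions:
 h(z) = C1/cos(z)^(8/9)


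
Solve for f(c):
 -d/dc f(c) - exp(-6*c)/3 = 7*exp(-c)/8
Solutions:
 f(c) = C1 + 7*exp(-c)/8 + exp(-6*c)/18


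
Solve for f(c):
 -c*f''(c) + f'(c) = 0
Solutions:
 f(c) = C1 + C2*c^2


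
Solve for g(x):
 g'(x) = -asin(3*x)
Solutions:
 g(x) = C1 - x*asin(3*x) - sqrt(1 - 9*x^2)/3


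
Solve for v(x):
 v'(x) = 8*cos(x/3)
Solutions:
 v(x) = C1 + 24*sin(x/3)


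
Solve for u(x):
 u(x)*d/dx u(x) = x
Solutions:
 u(x) = -sqrt(C1 + x^2)
 u(x) = sqrt(C1 + x^2)


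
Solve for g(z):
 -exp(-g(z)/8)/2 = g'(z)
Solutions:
 g(z) = 8*log(C1 - z/16)


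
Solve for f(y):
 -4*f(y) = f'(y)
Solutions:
 f(y) = C1*exp(-4*y)


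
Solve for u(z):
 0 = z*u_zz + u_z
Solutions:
 u(z) = C1 + C2*log(z)


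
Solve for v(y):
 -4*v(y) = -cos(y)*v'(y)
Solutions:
 v(y) = C1*(sin(y)^2 + 2*sin(y) + 1)/(sin(y)^2 - 2*sin(y) + 1)


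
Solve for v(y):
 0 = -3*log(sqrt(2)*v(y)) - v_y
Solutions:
 2*Integral(1/(2*log(_y) + log(2)), (_y, v(y)))/3 = C1 - y


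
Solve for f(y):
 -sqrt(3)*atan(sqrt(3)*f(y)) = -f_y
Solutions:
 Integral(1/atan(sqrt(3)*_y), (_y, f(y))) = C1 + sqrt(3)*y


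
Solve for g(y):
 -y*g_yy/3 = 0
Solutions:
 g(y) = C1 + C2*y


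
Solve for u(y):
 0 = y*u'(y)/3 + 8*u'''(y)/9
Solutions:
 u(y) = C1 + Integral(C2*airyai(-3^(1/3)*y/2) + C3*airybi(-3^(1/3)*y/2), y)


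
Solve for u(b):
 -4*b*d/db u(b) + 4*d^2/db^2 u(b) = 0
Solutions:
 u(b) = C1 + C2*erfi(sqrt(2)*b/2)


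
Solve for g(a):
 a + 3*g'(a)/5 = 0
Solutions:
 g(a) = C1 - 5*a^2/6


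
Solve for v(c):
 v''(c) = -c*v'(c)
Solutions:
 v(c) = C1 + C2*erf(sqrt(2)*c/2)


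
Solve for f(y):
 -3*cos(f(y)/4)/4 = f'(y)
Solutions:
 3*y/4 - 2*log(sin(f(y)/4) - 1) + 2*log(sin(f(y)/4) + 1) = C1


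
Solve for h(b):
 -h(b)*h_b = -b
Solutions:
 h(b) = -sqrt(C1 + b^2)
 h(b) = sqrt(C1 + b^2)


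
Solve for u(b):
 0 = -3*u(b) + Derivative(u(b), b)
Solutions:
 u(b) = C1*exp(3*b)


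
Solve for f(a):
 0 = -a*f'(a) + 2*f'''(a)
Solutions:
 f(a) = C1 + Integral(C2*airyai(2^(2/3)*a/2) + C3*airybi(2^(2/3)*a/2), a)


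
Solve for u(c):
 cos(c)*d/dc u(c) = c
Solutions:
 u(c) = C1 + Integral(c/cos(c), c)


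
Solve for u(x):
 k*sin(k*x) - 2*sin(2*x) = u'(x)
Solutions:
 u(x) = C1 + cos(2*x) - cos(k*x)


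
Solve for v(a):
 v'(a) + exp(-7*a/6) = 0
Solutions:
 v(a) = C1 + 6*exp(-7*a/6)/7


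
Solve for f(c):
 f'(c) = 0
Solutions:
 f(c) = C1


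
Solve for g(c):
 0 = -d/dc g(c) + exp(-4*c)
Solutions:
 g(c) = C1 - exp(-4*c)/4


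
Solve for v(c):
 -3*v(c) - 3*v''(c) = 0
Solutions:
 v(c) = C1*sin(c) + C2*cos(c)


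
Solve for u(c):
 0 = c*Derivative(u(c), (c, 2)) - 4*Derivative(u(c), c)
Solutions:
 u(c) = C1 + C2*c^5


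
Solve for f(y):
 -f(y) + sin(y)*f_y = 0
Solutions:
 f(y) = C1*sqrt(cos(y) - 1)/sqrt(cos(y) + 1)


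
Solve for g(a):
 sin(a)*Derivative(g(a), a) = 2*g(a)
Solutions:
 g(a) = C1*(cos(a) - 1)/(cos(a) + 1)


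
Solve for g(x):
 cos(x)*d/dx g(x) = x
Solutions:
 g(x) = C1 + Integral(x/cos(x), x)


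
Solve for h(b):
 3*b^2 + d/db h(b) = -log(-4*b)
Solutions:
 h(b) = C1 - b^3 - b*log(-b) + b*(1 - 2*log(2))


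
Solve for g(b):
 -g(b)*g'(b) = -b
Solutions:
 g(b) = -sqrt(C1 + b^2)
 g(b) = sqrt(C1 + b^2)


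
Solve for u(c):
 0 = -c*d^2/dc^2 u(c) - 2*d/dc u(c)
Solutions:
 u(c) = C1 + C2/c


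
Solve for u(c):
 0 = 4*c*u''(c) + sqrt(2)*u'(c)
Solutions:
 u(c) = C1 + C2*c^(1 - sqrt(2)/4)


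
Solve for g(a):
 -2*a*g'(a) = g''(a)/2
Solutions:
 g(a) = C1 + C2*erf(sqrt(2)*a)


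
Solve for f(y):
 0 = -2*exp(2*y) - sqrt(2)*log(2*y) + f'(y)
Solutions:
 f(y) = C1 + sqrt(2)*y*log(y) + sqrt(2)*y*(-1 + log(2)) + exp(2*y)


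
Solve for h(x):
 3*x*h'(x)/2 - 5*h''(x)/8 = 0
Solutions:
 h(x) = C1 + C2*erfi(sqrt(30)*x/5)


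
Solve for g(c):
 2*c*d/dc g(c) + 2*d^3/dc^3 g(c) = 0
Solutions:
 g(c) = C1 + Integral(C2*airyai(-c) + C3*airybi(-c), c)


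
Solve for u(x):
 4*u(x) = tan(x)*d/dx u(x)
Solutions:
 u(x) = C1*sin(x)^4


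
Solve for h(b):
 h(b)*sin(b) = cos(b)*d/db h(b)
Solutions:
 h(b) = C1/cos(b)


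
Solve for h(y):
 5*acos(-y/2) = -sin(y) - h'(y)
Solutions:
 h(y) = C1 - 5*y*acos(-y/2) - 5*sqrt(4 - y^2) + cos(y)
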